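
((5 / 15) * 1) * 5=5 / 3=1.67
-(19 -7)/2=-6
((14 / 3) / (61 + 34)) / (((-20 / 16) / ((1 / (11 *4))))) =-14 / 15675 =-0.00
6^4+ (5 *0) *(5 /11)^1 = 1296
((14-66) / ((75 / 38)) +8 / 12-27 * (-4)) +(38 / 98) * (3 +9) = 106542 / 1225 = 86.97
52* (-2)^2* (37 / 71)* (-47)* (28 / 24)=-1265992 / 213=-5943.62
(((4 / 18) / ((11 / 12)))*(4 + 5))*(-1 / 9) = -8 / 33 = -0.24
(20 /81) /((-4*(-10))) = 1 /162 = 0.01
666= 666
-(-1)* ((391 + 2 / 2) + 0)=392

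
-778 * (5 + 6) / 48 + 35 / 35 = -4255 / 24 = -177.29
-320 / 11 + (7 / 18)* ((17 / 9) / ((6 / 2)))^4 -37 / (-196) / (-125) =-37421642445133 / 1289010145500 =-29.03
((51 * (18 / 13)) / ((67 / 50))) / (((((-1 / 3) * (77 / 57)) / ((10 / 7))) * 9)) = -8721000 / 469469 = -18.58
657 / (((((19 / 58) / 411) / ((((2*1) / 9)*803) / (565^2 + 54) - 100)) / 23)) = -11500876722554988 / 6066301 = -1895863182.94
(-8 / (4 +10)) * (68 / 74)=-136 / 259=-0.53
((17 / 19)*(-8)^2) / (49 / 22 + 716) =23936 / 300219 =0.08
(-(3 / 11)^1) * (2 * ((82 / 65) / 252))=-41 / 15015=-0.00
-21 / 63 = -1 / 3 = -0.33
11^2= 121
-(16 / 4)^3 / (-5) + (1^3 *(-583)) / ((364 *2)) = 43677 / 3640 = 12.00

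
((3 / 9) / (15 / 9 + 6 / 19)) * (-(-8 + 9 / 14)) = 1957 / 1582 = 1.24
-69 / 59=-1.17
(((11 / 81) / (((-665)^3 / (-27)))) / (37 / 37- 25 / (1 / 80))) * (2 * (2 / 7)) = -44 / 12345168577875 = -0.00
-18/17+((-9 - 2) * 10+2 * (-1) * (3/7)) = -13318/119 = -111.92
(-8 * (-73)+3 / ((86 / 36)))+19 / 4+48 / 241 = 24465177 / 41452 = 590.20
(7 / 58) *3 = 21 / 58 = 0.36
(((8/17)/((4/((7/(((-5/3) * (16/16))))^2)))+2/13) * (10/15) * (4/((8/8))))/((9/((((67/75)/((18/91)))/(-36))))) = -5776204/69710625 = -0.08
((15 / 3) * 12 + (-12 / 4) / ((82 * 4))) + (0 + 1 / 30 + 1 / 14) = 2069693 / 34440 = 60.10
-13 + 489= 476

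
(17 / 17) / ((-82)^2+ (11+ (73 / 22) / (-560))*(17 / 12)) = 49280 / 332126253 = 0.00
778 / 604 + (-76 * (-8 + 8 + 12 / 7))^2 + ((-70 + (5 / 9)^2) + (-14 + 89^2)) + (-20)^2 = 30221216825 / 1198638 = 25212.96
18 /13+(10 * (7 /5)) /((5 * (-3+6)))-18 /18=257 /195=1.32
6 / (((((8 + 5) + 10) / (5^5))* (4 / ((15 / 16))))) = 140625 / 736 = 191.07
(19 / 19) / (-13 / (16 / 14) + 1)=-8 / 83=-0.10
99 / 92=1.08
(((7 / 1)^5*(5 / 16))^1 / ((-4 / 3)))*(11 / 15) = -184877 / 64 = -2888.70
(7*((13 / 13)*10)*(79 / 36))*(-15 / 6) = -13825 / 36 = -384.03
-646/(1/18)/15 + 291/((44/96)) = -7716/55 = -140.29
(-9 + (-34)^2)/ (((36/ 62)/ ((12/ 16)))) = 1481.54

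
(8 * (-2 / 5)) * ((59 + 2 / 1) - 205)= 2304 / 5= 460.80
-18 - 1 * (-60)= 42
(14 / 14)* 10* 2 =20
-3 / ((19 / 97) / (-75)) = 1148.68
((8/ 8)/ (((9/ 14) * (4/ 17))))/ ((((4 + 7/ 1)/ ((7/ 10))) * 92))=833/ 182160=0.00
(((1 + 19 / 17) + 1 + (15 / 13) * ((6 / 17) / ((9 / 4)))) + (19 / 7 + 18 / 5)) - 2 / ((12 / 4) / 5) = 6.28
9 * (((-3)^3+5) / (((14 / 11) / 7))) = -1089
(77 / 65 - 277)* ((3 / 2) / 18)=-1494 / 65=-22.98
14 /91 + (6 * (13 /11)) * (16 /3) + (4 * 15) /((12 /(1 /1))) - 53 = -1434 /143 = -10.03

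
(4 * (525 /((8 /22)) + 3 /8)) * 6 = 34659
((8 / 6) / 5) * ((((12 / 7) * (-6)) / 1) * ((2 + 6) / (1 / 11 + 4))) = -2816 / 525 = -5.36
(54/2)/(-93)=-9/31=-0.29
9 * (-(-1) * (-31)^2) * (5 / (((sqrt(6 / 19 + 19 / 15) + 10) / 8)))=985986000 / 28049 -345960 * sqrt(128535) / 28049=30730.26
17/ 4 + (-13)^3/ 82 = -3697/ 164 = -22.54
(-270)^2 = 72900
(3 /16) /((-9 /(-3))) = 1 /16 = 0.06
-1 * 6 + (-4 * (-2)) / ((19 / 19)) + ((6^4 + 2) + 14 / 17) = 22114 / 17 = 1300.82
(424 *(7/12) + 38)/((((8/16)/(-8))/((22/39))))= -301312/117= -2575.32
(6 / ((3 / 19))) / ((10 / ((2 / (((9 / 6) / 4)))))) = 304 / 15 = 20.27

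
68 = 68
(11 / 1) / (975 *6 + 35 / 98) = 154 / 81905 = 0.00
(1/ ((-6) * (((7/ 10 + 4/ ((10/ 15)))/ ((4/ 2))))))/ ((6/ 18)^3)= -90/ 67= -1.34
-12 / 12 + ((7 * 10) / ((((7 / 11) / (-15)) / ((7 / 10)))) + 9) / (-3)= 381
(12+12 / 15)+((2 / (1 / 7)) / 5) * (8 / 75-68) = -66488 / 375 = -177.30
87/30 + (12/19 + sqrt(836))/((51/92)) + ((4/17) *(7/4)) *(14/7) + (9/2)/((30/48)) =64.22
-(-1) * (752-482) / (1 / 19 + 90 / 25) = 25650 / 347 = 73.92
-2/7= -0.29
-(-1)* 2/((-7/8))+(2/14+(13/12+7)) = 499/84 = 5.94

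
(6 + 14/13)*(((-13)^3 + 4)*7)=-1412292/13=-108637.85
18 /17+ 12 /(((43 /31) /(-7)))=-43494 /731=-59.50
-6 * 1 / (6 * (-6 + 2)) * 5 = 5 / 4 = 1.25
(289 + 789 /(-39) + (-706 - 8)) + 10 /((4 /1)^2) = -444.61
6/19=0.32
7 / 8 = 0.88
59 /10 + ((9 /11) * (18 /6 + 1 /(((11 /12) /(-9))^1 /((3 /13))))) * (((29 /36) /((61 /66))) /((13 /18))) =7512691 /1133990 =6.63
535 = 535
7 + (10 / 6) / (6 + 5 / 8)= 1153 / 159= 7.25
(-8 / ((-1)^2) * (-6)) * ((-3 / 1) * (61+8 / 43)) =-378864 / 43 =-8810.79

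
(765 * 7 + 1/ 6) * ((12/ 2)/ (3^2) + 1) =160655/ 18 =8925.28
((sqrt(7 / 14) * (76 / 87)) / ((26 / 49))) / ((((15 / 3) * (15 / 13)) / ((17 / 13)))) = 15827 * sqrt(2) / 84825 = 0.26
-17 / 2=-8.50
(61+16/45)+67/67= 2806/45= 62.36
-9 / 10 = -0.90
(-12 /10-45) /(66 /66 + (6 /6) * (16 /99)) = -22869 /575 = -39.77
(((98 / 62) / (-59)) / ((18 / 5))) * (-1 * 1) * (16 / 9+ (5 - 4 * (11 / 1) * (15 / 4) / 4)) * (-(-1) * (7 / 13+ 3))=-6993035 / 7703748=-0.91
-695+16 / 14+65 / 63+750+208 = 16706 / 63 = 265.17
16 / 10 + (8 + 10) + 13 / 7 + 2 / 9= 6829 / 315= 21.68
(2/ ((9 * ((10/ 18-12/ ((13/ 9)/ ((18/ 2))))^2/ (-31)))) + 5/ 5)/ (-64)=-0.02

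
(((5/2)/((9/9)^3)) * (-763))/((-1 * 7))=545/2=272.50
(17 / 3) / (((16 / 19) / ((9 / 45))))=323 / 240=1.35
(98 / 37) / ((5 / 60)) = 1176 / 37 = 31.78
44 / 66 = 2 / 3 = 0.67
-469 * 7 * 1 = -3283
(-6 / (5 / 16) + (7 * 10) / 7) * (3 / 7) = -138 / 35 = -3.94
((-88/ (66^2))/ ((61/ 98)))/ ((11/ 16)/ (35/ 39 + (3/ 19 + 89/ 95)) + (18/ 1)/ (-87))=-12992/ 55323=-0.23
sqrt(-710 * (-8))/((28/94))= 94 * sqrt(355)/7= 253.01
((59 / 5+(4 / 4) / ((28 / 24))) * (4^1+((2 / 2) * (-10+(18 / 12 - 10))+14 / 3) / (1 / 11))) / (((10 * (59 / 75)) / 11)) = -618871 / 236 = -2622.33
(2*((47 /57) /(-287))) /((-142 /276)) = 4324 /387163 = 0.01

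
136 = 136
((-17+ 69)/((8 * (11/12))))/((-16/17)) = -663/88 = -7.53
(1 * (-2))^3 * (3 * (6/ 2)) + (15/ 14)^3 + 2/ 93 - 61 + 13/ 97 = -3257936285/ 24753624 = -131.61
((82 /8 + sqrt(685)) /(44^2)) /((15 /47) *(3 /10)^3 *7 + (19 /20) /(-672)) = 2023350 /22511687 + 197400 *sqrt(685) /22511687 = 0.32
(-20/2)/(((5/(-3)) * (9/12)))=8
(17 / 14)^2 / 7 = 289 / 1372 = 0.21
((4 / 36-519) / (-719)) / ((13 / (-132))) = -205480 / 28041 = -7.33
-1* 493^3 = -119823157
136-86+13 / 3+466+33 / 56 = 87515 / 168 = 520.92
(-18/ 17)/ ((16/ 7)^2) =-441/ 2176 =-0.20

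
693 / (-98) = -99 / 14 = -7.07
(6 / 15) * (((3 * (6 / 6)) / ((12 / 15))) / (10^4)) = 3 / 20000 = 0.00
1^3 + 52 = 53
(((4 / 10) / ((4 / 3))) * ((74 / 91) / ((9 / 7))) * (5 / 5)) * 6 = 74 / 65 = 1.14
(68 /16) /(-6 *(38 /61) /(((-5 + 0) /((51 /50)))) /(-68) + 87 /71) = 9203375 /2629218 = 3.50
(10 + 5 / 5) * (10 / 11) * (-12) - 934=-1054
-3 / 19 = -0.16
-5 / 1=-5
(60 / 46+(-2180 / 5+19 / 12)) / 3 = -144.37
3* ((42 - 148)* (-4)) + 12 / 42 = 8906 / 7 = 1272.29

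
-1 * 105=-105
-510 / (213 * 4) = -0.60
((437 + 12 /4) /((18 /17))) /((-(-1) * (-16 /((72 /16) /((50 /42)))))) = -98.18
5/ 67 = 0.07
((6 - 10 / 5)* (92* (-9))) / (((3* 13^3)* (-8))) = 138 / 2197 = 0.06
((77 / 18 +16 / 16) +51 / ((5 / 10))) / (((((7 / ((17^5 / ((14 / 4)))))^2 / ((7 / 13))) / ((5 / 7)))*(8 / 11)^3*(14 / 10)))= 129535722479297557225 / 503403264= 257319989246.83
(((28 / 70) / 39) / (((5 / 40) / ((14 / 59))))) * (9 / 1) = 672 / 3835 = 0.18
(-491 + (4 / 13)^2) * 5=-414815 / 169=-2454.53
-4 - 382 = -386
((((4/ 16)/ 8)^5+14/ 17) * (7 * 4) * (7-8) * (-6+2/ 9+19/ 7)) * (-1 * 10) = -50368932525/ 71303168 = -706.41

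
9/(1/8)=72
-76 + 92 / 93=-75.01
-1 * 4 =-4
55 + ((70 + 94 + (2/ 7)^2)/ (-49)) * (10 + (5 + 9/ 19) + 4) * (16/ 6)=-5423755/ 45619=-118.89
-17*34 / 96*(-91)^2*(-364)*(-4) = -217782019 / 3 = -72594006.33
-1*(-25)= 25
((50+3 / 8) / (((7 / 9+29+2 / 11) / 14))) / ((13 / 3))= 64449 / 11864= 5.43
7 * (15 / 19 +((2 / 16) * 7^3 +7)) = 53907 / 152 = 354.65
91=91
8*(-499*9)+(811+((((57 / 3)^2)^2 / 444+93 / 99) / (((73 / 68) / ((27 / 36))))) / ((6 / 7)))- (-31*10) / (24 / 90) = -8013531809 / 237688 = -33714.50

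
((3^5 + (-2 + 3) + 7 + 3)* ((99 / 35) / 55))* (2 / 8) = 1143 / 350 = 3.27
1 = 1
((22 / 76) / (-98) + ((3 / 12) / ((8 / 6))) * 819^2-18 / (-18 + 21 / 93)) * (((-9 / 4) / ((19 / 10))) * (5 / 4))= -12224264605425 / 65661568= -186170.77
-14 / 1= -14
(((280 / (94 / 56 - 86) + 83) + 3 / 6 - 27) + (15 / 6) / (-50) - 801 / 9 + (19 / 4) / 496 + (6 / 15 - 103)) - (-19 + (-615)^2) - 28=-8861906814953 / 23421120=-378372.46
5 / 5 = 1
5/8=0.62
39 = 39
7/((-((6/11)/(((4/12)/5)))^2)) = -847/8100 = -0.10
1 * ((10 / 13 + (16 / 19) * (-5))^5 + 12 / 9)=-1327438504595972 / 2758074678021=-481.29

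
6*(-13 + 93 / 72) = -281 / 4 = -70.25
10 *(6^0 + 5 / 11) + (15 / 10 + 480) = 10913 / 22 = 496.05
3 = 3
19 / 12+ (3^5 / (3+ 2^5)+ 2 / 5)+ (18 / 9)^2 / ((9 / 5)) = 14047 / 1260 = 11.15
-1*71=-71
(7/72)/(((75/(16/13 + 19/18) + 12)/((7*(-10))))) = -26215/172584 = -0.15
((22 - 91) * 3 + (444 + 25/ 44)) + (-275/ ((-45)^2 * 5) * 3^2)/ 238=55975573/ 235620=237.57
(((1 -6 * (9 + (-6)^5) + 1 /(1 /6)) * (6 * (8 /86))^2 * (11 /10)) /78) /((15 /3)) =24609552 /600925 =40.95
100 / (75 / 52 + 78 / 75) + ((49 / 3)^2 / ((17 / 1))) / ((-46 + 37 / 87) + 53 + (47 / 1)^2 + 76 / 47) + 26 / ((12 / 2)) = 66609964404826 / 1492643444775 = 44.63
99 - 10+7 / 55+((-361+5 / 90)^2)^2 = 97997310958486807 / 5773680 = 16973110903.01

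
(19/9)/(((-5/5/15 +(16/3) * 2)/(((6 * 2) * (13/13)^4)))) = 380/159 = 2.39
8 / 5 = 1.60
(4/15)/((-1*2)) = -0.13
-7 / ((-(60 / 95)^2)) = 2527 / 144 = 17.55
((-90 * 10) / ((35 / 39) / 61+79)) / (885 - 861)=-178425 / 375952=-0.47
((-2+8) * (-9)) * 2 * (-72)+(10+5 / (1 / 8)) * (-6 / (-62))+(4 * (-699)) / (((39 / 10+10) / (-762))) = 693998754 / 4309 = 161057.96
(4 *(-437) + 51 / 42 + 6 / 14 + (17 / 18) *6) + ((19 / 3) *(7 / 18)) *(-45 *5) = -16064 / 7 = -2294.86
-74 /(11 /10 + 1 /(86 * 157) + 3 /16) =-39965920 /695393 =-57.47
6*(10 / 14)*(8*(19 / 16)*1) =285 / 7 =40.71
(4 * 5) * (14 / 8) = 35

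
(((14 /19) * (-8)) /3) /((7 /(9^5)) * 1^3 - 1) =1102248 /560899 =1.97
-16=-16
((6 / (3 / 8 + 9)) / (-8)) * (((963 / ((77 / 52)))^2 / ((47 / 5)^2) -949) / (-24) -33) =60633890123 / 3929148300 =15.43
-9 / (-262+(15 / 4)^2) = 144 / 3967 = 0.04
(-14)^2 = 196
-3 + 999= 996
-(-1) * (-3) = -3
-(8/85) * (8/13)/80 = -4/5525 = -0.00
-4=-4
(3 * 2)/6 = 1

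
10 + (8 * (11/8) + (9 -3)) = 27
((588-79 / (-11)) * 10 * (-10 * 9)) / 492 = -491025 / 451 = -1088.75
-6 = -6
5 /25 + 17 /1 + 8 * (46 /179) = 17234 /895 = 19.26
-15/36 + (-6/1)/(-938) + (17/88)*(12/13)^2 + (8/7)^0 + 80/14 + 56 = 653574941/10462452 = 62.47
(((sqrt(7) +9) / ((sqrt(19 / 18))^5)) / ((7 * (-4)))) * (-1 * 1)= 243 * sqrt(38) * (sqrt(7) +9) / 48013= 0.36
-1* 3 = -3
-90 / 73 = -1.23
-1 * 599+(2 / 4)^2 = -2395 / 4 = -598.75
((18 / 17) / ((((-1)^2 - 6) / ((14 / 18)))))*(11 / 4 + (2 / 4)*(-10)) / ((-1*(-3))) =21 / 170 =0.12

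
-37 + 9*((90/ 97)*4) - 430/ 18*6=-42757/ 291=-146.93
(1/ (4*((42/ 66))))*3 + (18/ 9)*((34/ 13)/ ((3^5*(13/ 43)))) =1437083/ 1149876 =1.25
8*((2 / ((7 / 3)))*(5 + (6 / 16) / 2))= 249 / 7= 35.57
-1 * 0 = 0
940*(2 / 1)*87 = 163560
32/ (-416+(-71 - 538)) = -32/ 1025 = -0.03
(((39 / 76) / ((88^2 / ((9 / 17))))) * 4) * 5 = 1755 / 2501312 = 0.00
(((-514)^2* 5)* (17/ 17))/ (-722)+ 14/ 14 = -1828.61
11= 11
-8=-8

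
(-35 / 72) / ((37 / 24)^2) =-280 / 1369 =-0.20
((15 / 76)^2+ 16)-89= -421423 / 5776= -72.96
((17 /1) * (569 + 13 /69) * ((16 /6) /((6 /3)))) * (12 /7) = 10682528 /483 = 22117.04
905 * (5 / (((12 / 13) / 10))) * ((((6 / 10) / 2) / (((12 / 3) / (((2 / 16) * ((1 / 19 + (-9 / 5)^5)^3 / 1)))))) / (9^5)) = -52.07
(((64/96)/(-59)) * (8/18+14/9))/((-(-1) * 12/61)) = -61/531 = -0.11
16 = 16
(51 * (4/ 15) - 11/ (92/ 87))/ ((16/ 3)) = 4413/ 7360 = 0.60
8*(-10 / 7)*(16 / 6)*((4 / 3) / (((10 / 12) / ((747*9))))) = -2294784 / 7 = -327826.29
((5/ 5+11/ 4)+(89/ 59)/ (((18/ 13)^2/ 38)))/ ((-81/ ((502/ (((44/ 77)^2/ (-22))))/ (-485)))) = -87023702227/ 3003888240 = -28.97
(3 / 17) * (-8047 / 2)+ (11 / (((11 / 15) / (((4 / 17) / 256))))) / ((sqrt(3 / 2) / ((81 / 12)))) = -24141 / 34+ 135 * sqrt(6) / 4352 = -709.95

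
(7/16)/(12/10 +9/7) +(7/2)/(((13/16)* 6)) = 16177/18096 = 0.89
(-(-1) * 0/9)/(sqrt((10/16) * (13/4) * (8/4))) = 0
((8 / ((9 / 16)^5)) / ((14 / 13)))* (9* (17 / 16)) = 57933824 / 45927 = 1261.43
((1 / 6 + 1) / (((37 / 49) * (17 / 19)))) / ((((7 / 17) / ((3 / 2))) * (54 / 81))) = 2793 / 296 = 9.44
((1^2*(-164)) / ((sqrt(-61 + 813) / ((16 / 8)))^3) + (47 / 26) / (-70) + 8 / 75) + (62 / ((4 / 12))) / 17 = 5115319 / 464100-41*sqrt(47) / 4418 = 10.96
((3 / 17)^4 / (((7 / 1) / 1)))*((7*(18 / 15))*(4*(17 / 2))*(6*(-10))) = -11664 / 4913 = -2.37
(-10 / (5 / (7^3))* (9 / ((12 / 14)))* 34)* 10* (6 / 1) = -14694120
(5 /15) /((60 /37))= 37 /180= 0.21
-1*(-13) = 13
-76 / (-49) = 76 / 49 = 1.55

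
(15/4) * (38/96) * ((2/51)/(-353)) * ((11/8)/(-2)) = 1045/9217536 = 0.00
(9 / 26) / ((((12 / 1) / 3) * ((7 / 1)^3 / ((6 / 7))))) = 27 / 124852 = 0.00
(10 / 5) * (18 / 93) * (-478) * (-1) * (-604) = -111759.48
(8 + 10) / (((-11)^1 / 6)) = -108 / 11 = -9.82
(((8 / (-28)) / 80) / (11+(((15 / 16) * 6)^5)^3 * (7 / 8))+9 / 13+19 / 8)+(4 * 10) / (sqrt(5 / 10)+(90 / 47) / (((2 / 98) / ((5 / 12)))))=8842294463992492462553306987513041809 / 2161522328884907735593489434911526680 -176720 * sqrt(2) / 13501207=4.07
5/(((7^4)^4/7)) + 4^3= 303843936636357/4747561509943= 64.00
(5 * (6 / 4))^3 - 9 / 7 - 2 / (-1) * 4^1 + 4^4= 684.59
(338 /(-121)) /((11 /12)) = -4056 /1331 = -3.05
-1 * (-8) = 8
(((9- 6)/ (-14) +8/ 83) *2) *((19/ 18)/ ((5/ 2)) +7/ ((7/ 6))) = -39593/ 26145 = -1.51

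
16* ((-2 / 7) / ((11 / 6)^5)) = -248832 / 1127357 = -0.22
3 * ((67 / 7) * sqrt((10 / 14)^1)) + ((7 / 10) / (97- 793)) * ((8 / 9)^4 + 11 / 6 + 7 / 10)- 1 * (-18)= 42.26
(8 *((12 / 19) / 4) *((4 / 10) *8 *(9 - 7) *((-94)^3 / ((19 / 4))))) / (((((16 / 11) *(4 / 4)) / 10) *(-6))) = 584731136 / 361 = 1619753.84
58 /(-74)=-29 /37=-0.78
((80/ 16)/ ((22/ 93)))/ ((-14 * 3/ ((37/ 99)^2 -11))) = 1178465/ 215622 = 5.47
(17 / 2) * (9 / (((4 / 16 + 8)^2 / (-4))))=-544 / 121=-4.50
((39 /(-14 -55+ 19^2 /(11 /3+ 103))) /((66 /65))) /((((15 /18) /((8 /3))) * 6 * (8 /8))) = -216320 /692901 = -0.31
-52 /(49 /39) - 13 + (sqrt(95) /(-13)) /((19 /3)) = -2665 /49 - 3 *sqrt(95) /247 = -54.51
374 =374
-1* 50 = -50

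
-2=-2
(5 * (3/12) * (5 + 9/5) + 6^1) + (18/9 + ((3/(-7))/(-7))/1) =16.56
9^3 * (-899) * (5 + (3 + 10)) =-11796678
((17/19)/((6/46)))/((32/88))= 4301/228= 18.86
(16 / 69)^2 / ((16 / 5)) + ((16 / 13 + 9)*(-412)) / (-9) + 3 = 9724601 / 20631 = 471.36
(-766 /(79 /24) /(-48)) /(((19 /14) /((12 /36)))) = 5362 /4503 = 1.19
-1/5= -0.20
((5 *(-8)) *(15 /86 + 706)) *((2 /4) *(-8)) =4858480 /43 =112987.91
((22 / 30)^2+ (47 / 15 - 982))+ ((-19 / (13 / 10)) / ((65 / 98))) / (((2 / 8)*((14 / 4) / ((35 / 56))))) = -994.07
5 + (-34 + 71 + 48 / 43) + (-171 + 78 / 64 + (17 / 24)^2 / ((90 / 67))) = -281518811 / 2229120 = -126.29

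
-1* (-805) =805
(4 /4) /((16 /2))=1 /8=0.12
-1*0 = 0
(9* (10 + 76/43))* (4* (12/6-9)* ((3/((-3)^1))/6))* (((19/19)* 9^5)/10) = 627454674/215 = 2918393.83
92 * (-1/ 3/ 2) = -46/ 3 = -15.33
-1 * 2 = -2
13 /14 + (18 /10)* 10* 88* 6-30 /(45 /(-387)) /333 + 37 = 14829361 /1554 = 9542.70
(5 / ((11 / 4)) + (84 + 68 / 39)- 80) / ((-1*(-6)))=1.26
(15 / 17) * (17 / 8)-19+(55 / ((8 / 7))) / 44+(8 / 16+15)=-17 / 32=-0.53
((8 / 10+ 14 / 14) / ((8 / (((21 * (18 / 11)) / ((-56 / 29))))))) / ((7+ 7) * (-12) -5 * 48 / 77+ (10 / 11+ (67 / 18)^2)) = 3995649 / 156027640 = 0.03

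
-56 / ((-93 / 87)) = 1624 / 31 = 52.39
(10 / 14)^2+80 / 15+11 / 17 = 16220 / 2499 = 6.49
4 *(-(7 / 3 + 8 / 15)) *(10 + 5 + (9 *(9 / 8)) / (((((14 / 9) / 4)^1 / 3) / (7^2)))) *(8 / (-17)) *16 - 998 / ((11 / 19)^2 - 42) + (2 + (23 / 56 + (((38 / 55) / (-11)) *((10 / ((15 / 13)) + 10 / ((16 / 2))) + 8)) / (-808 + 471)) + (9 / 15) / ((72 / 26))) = 581124041122542503 / 1751661503592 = 331755.90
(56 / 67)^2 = 3136 / 4489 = 0.70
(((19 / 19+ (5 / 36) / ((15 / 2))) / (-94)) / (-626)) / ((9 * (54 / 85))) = 4675 / 1544301936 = 0.00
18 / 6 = 3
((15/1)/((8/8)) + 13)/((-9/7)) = -196/9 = -21.78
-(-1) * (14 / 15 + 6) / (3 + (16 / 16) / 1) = 26 / 15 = 1.73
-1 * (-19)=19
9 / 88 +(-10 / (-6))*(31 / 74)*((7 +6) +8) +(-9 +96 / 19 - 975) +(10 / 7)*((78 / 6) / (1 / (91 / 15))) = -158034607 / 185592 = -851.52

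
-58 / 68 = -0.85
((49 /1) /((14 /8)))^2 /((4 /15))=2940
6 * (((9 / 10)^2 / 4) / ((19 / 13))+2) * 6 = 146277 / 1900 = 76.99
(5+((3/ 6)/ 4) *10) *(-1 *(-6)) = 75/ 2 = 37.50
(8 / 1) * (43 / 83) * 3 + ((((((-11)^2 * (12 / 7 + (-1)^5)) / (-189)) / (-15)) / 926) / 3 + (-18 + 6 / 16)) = -5.19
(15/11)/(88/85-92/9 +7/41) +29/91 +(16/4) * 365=59048293646/40439399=1460.17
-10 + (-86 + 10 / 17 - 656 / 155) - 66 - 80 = -647272 / 2635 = -245.64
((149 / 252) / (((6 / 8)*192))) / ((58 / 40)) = 0.00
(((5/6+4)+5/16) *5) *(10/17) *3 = 6175/136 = 45.40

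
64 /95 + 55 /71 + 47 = 326784 /6745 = 48.45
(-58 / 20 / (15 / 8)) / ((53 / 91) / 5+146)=-10556 / 997245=-0.01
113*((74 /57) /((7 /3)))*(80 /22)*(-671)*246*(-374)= 1877183373120 /133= 14114160700.15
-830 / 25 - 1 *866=-4496 / 5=-899.20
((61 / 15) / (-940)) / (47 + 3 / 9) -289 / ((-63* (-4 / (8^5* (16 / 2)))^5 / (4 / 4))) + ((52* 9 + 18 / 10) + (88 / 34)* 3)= -3963990633049077650519863493757211 / 714785400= -5545707331248060817302457.00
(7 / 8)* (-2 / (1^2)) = -7 / 4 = -1.75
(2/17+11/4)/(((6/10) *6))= 325/408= 0.80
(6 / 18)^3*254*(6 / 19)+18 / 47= 26954 / 8037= 3.35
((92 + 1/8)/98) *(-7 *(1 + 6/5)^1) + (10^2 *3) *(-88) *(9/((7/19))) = -51594301/80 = -644928.76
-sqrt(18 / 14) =-3 * sqrt(7) / 7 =-1.13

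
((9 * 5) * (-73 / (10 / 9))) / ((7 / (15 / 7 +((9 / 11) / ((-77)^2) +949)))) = -366798734235 / 913066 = -401722.04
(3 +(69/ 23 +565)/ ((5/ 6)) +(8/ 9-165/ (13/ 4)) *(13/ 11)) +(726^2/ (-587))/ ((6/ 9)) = -209561791/ 290565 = -721.22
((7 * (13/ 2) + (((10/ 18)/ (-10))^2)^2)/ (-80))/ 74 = -4776409/ 621457920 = -0.01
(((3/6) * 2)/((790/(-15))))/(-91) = 3/14378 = 0.00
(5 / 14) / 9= 5 / 126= 0.04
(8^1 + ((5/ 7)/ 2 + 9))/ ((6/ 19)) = 1539/ 28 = 54.96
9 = 9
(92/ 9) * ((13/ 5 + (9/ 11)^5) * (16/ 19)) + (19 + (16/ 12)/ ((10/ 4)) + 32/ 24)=336304393/ 7247295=46.40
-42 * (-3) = 126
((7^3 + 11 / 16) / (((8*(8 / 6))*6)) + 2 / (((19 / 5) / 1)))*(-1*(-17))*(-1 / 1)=-1950257 / 19456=-100.24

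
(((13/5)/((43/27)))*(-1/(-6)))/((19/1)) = 117/8170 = 0.01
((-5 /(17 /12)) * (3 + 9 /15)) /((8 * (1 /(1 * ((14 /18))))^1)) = -21 /17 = -1.24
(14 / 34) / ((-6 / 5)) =-35 / 102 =-0.34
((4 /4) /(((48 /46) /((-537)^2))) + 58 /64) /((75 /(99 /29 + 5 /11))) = 1091268773 /76560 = 14253.77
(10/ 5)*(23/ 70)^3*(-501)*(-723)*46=1182097.34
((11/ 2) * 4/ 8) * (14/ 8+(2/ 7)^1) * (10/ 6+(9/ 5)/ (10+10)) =9.83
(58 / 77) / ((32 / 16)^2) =29 / 154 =0.19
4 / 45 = 0.09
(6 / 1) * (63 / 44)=189 / 22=8.59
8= 8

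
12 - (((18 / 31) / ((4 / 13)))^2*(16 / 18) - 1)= 9451 / 961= 9.83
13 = 13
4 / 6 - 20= -19.33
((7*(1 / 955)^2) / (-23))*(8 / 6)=-0.00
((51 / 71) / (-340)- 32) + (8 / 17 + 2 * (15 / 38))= -14100149 / 458660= -30.74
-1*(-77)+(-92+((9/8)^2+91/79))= -63617/5056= -12.58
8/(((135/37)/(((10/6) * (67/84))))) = 4958/1701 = 2.91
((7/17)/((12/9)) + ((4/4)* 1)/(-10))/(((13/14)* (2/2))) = 497/2210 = 0.22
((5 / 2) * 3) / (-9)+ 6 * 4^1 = 139 / 6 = 23.17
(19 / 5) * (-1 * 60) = -228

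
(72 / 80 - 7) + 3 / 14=-206 / 35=-5.89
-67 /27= -2.48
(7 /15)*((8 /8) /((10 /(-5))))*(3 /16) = -7 /160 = -0.04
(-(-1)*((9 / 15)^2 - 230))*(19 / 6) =-109079 / 150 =-727.19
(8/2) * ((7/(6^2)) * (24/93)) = 56/279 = 0.20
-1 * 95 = -95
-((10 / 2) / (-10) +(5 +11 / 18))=-46 / 9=-5.11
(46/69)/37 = 2/111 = 0.02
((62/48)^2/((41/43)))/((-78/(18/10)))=-41323/1023360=-0.04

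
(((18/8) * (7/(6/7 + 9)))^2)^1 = 21609/8464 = 2.55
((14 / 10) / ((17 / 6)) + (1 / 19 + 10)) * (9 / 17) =153297 / 27455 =5.58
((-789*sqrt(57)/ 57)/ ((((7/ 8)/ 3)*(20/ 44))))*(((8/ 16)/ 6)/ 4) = -2893*sqrt(57)/ 1330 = -16.42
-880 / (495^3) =-16 / 2205225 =-0.00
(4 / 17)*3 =12 / 17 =0.71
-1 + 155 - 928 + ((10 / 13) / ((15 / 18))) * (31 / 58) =-291612 / 377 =-773.51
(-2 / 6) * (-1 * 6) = 2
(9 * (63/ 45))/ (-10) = -1.26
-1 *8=-8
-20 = -20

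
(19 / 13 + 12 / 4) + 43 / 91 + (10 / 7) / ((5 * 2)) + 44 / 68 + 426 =95411 / 221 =431.72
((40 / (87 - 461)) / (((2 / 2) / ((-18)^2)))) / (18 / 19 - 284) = 61560 / 502843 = 0.12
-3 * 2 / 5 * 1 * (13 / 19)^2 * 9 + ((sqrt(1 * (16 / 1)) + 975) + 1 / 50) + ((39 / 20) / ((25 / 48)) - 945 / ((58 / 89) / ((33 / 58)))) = 23173711857 / 151800500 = 152.66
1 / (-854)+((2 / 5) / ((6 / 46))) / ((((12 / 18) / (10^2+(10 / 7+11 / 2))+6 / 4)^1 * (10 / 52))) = 3057685471 / 288844150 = 10.59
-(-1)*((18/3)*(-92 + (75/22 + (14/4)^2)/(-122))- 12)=-1515843/2684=-564.77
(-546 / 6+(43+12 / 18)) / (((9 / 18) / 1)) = -284 / 3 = -94.67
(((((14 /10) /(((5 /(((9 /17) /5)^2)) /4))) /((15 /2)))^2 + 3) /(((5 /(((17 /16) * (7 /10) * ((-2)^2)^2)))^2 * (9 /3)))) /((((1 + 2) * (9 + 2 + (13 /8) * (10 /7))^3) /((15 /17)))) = 219334181017601776 /311231335230712890625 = 0.00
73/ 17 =4.29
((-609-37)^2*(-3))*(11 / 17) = -810084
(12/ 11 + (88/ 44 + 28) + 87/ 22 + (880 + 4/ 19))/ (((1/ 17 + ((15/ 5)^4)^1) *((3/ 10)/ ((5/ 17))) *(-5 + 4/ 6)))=-735725/ 288002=-2.55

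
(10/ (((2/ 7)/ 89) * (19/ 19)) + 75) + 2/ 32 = 51041/ 16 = 3190.06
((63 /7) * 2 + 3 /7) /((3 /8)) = 344 /7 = 49.14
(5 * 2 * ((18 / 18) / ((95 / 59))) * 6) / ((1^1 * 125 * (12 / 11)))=649 / 2375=0.27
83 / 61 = 1.36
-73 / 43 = -1.70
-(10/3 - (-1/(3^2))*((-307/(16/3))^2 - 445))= -742001/2304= -322.05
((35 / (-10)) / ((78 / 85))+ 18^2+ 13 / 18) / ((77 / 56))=300370 / 1287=233.39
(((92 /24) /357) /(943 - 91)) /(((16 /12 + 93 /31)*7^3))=23 /2712534552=0.00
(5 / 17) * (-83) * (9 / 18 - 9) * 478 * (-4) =-396740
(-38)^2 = 1444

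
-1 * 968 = -968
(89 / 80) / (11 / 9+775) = 801 / 558880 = 0.00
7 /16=0.44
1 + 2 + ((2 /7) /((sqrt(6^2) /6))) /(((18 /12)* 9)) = 571 /189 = 3.02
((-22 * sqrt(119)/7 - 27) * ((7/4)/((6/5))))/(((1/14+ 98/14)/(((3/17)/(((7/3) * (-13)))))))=315/9724+ 5 * sqrt(119)/1326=0.07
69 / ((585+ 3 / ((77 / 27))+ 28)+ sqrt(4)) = 1771 / 15812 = 0.11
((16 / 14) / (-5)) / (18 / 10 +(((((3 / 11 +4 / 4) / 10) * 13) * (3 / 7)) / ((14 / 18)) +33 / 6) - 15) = 176 / 5227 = 0.03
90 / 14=45 / 7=6.43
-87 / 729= -29 / 243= -0.12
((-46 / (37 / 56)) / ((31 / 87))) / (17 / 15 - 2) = 225.45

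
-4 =-4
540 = 540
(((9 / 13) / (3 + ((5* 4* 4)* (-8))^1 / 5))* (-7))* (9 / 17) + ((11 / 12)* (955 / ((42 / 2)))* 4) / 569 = 310525874 / 990273375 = 0.31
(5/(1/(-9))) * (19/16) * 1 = -53.44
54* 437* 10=235980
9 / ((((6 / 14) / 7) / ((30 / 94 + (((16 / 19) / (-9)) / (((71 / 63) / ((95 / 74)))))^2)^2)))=1689355162090503075 / 105204909477481969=16.06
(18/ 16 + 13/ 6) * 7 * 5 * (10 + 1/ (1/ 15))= 69125/ 24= 2880.21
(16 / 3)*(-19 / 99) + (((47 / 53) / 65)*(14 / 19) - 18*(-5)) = 1729909256 / 19440135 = 88.99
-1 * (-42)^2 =-1764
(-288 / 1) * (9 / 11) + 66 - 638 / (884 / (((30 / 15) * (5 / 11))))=-413981 / 2431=-170.29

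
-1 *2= -2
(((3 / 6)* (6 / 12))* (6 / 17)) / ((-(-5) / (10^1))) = 3 / 17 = 0.18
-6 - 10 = -16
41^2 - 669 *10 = -5009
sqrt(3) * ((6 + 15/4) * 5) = 195 * sqrt(3)/4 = 84.44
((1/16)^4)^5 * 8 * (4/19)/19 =1/13638194402527535377154048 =0.00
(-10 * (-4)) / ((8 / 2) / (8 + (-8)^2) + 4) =720 / 73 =9.86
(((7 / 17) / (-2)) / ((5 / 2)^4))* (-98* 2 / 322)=784 / 244375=0.00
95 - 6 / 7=659 / 7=94.14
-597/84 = -199/28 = -7.11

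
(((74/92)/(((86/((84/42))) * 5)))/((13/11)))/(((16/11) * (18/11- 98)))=-49247/2180547200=-0.00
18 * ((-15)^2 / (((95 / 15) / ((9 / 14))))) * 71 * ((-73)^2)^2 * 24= 2645756200654200 / 133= 19892903764317.29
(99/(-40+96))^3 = 970299/175616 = 5.53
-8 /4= -2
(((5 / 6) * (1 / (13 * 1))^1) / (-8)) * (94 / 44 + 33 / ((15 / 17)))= -4349 / 13728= -0.32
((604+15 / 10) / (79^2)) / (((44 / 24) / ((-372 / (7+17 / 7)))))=-1576722 / 755161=-2.09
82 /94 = 41 /47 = 0.87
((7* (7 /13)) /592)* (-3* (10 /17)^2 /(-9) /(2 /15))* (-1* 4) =-6125 /278018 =-0.02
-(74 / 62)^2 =-1369 / 961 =-1.42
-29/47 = -0.62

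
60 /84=5 /7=0.71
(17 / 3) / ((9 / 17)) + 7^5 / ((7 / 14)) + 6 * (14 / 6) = 908245 / 27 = 33638.70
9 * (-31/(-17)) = 279/17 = 16.41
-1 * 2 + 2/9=-16/9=-1.78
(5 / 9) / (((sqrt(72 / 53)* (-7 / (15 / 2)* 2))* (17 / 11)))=-275* sqrt(106) / 17136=-0.17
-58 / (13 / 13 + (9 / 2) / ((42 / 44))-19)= 406 / 93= 4.37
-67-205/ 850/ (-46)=-523899/ 7820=-66.99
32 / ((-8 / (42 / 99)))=-56 / 33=-1.70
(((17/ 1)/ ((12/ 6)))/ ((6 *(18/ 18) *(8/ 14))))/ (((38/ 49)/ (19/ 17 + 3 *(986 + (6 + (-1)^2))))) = 9526.90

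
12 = 12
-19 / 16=-1.19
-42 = -42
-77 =-77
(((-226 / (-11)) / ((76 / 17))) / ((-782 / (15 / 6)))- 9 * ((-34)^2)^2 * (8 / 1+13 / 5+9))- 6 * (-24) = -45326073339017 / 192280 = -235729526.41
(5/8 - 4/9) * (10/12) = 65/432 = 0.15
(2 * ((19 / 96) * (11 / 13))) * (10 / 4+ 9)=4807 / 1248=3.85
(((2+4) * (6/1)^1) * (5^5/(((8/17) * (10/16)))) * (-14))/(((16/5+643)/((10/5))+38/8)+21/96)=-285600000/17497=-16322.80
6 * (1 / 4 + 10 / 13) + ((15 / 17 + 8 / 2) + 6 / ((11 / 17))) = 98555 / 4862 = 20.27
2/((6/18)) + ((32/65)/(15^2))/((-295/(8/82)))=1061336122/176889375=6.00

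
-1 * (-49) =49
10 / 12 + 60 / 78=125 / 78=1.60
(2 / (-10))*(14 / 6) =-7 / 15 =-0.47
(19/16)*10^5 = 118750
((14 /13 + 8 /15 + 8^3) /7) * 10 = 200308 /273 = 733.73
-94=-94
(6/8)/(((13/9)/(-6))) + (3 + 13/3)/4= -50/39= -1.28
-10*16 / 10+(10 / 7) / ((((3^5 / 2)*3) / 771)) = -22076 / 1701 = -12.98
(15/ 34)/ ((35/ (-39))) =-117/ 238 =-0.49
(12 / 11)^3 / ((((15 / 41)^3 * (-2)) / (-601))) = 1325488672 / 166375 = 7966.87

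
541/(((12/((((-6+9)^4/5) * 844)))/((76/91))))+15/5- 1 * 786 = 233881587/455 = 514025.47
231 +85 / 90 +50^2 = 49175 / 18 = 2731.94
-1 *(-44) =44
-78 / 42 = -13 / 7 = -1.86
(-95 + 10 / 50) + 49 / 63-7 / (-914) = -3866819 / 41130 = -94.01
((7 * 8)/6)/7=4/3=1.33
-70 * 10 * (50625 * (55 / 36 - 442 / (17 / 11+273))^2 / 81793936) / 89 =-445204375 / 13549676293184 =-0.00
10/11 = 0.91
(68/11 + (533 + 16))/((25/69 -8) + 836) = 421383/628727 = 0.67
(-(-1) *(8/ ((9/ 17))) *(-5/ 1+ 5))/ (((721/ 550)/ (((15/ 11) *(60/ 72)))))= 0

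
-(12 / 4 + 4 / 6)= -11 / 3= -3.67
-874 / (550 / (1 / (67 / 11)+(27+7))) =-1000293 / 18425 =-54.29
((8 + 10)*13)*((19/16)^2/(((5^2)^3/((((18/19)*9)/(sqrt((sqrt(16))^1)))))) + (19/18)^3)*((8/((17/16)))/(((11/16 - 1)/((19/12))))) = -3389454467828/322734375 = -10502.30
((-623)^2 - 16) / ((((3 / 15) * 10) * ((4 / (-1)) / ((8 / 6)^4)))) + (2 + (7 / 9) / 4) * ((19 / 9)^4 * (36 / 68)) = -68396949569 / 446148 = -153305.52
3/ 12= 1/ 4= 0.25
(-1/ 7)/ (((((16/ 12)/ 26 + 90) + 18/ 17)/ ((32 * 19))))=-201552/ 211421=-0.95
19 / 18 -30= -521 / 18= -28.94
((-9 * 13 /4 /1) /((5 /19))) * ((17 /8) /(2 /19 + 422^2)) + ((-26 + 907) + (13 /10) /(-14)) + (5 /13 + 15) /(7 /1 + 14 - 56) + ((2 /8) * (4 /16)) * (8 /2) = 2892576729711 /3284345792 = 880.72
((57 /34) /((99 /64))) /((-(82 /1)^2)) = -0.00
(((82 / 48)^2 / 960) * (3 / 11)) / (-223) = -1681 / 452136960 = -0.00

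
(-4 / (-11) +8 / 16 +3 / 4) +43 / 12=343 / 66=5.20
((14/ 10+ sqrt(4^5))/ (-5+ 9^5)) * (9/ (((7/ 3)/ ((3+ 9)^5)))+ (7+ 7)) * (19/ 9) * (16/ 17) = 85271988904/ 79045155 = 1078.78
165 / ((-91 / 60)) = -108.79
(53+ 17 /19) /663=1024 /12597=0.08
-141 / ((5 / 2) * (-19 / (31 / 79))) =8742 / 7505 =1.16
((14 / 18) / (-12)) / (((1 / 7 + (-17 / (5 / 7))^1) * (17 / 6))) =245 / 253368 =0.00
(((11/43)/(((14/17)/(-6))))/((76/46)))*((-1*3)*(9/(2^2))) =7.61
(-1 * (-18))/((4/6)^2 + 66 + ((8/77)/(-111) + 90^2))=230769/104697889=0.00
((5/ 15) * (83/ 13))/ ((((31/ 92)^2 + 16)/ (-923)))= -49878352/ 409155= -121.91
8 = 8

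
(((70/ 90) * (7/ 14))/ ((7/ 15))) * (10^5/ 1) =250000/ 3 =83333.33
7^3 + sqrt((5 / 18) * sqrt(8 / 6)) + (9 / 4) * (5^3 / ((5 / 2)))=3^(3 / 4) * sqrt(5) / 9 + 911 / 2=456.07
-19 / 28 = -0.68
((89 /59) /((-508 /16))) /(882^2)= -89 /1457246133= -0.00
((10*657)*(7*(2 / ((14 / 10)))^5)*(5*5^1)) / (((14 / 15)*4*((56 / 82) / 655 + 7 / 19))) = 4959577.58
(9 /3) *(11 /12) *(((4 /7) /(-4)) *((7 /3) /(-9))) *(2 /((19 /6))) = 11 /171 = 0.06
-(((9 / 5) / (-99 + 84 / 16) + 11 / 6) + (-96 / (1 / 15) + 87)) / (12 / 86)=217878721 / 22500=9683.50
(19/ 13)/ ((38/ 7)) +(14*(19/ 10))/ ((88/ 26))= 23247/ 2860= 8.13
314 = 314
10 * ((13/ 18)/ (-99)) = -65/ 891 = -0.07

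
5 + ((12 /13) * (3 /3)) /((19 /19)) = 77 /13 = 5.92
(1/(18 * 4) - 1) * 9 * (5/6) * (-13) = 4615/48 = 96.15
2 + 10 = 12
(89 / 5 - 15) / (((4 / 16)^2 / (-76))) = -3404.80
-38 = -38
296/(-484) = -0.61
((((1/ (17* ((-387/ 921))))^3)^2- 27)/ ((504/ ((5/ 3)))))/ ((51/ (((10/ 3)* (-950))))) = 17831958953478165996251875/ 3216510882188615790405333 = 5.54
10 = 10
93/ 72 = 31/ 24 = 1.29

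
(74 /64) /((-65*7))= -0.00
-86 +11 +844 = 769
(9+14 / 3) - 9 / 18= 79 / 6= 13.17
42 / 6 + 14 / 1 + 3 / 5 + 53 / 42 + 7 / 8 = 19939 / 840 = 23.74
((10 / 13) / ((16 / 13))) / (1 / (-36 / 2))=-45 / 4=-11.25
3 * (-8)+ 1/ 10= -239/ 10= -23.90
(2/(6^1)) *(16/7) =0.76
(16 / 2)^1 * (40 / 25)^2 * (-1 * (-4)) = 2048 / 25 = 81.92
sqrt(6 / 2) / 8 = sqrt(3) / 8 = 0.22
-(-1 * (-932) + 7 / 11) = -10259 / 11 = -932.64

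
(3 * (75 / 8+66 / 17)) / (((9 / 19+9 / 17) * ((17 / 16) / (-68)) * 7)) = -22838 / 63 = -362.51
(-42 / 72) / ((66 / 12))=-7 / 66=-0.11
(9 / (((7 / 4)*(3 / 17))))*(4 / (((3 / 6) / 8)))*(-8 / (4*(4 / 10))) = -9325.71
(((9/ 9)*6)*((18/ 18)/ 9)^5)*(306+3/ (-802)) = 81803/ 2630961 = 0.03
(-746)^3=-415160936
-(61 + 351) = -412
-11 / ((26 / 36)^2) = -3564 / 169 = -21.09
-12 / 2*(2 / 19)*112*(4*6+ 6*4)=-64512 / 19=-3395.37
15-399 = -384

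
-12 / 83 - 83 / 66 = -1.40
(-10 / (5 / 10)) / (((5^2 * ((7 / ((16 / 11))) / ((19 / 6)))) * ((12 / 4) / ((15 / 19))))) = -32 / 231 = -0.14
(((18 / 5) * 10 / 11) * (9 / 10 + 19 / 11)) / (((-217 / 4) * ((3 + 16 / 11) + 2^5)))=-20808 / 4785935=-0.00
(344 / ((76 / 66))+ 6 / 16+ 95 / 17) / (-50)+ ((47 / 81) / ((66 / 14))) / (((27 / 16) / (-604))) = -93521838239 / 1864898640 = -50.15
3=3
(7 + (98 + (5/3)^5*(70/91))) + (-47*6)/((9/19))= -1517713/3159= -480.44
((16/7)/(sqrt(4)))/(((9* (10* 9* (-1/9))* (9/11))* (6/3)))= -22/2835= -0.01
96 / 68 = 24 / 17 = 1.41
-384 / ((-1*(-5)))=-384 / 5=-76.80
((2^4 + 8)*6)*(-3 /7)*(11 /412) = -1188 /721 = -1.65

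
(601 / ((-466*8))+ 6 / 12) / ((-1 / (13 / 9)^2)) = -71149 / 100656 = -0.71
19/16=1.19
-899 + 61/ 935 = -898.93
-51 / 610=-0.08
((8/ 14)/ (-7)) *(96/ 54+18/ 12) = -0.27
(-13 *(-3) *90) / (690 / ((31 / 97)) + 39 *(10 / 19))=22971 / 14264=1.61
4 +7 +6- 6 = 11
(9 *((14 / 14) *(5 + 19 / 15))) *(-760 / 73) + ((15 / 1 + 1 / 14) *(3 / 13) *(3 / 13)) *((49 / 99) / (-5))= -796949581 / 1357070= -587.26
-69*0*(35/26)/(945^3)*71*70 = 0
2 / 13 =0.15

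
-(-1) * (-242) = -242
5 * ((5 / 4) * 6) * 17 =1275 / 2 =637.50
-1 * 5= -5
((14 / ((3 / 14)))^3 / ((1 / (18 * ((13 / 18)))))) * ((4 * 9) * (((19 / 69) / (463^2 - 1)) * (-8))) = -265685056 / 198099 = -1341.17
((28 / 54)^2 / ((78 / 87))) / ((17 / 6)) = 5684 / 53703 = 0.11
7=7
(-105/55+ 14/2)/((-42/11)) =-4/3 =-1.33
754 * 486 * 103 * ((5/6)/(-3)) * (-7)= 73390590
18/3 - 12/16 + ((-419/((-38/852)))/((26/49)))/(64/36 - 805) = -119934885/7142252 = -16.79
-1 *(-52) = 52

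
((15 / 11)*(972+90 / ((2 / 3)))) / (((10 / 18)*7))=29889 / 77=388.17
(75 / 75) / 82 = 0.01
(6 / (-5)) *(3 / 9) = -2 / 5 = -0.40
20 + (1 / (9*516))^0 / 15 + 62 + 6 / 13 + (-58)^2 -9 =670318 / 195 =3437.53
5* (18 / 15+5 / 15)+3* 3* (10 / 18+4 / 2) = 92 / 3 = 30.67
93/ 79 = 1.18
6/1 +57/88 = 585/88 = 6.65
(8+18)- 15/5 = 23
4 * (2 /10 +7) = 144 /5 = 28.80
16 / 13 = 1.23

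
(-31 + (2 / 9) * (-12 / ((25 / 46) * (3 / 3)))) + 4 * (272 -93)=51007 / 75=680.09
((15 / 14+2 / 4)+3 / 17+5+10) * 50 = 99650 / 119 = 837.39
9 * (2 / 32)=9 / 16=0.56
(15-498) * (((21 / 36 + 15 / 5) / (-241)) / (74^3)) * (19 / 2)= 131537 / 781271872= 0.00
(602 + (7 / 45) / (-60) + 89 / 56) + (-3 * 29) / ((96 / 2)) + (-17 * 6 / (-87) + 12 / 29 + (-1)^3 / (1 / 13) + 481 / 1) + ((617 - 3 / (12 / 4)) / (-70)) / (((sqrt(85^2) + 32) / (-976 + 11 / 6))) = 32623358633 / 28501200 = 1144.63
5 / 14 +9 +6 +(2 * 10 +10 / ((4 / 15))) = 510 / 7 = 72.86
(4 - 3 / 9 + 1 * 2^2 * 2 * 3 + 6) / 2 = 101 / 6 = 16.83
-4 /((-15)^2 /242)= -968 /225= -4.30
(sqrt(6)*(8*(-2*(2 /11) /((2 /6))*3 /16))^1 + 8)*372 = 2976 - 6696*sqrt(6) /11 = 1484.93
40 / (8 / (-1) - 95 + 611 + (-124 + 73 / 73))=8 / 77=0.10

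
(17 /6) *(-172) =-1462 /3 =-487.33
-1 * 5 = -5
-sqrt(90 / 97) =-3*sqrt(970) / 97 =-0.96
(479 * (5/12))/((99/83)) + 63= 273629/1188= 230.33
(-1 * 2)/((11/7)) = -14/11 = -1.27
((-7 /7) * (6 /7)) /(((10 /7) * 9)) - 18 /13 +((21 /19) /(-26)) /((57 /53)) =-209891 /140790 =-1.49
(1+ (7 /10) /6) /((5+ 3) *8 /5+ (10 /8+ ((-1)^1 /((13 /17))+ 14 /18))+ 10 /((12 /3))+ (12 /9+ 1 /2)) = 2613 /41777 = 0.06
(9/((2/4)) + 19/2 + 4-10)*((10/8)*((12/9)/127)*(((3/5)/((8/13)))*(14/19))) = 3913/19304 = 0.20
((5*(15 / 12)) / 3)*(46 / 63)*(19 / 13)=10925 / 4914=2.22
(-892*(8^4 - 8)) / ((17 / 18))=-65636928 / 17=-3860995.76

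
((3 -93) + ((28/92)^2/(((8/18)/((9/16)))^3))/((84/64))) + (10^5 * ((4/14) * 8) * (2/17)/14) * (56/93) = 102320336730863/95919194112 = 1066.73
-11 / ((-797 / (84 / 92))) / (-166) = -231 / 3042946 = -0.00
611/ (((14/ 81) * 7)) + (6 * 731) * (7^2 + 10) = 25409343/ 98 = 259279.01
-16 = -16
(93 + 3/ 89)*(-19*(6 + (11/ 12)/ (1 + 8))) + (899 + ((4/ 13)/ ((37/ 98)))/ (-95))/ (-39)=-571458627269/ 52869115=-10808.93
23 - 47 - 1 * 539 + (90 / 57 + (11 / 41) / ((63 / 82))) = -671603 / 1197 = -561.07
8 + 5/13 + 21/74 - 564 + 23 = -512103/962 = -532.33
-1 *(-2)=2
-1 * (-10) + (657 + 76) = 743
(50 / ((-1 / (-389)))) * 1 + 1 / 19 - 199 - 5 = 365675 / 19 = 19246.05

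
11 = 11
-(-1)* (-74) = -74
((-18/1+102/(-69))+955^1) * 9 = 193653/23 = 8419.70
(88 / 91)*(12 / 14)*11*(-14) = -11616 / 91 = -127.65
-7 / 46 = -0.15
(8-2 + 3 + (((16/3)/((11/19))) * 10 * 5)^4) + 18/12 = 106758963224904341/2371842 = 45010992816.93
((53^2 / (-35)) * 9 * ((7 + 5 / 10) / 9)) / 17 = -8427 / 238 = -35.41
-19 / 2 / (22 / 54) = -513 / 22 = -23.32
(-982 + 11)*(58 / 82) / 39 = -28159 / 1599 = -17.61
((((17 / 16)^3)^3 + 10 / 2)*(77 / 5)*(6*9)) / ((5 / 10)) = 11186.15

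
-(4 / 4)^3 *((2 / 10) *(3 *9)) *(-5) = 27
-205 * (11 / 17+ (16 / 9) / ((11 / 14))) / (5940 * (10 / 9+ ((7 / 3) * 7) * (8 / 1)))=-0.00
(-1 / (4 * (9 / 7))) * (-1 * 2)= 7 / 18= 0.39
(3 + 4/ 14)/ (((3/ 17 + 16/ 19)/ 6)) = 44574/ 2303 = 19.35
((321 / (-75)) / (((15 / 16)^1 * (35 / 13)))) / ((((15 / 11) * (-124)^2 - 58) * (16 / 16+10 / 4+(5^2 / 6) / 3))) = -8346 / 503129375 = -0.00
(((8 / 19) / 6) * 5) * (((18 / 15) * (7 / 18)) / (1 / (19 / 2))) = 14 / 9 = 1.56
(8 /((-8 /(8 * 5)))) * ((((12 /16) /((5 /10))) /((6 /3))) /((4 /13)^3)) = -32955 /32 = -1029.84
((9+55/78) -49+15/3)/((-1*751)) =2675/58578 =0.05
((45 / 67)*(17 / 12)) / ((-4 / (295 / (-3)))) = 25075 / 1072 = 23.39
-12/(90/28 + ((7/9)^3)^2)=-89282088/25561931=-3.49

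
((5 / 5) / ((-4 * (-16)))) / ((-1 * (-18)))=1 / 1152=0.00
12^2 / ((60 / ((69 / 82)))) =414 / 205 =2.02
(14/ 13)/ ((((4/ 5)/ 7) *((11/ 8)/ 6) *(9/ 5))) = 9800/ 429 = 22.84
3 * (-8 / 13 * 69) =-1656 / 13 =-127.38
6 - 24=-18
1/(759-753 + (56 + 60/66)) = 0.02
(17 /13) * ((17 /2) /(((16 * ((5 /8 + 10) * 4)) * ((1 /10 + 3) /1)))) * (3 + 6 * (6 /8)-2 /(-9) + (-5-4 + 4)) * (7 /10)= 5831 /580320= 0.01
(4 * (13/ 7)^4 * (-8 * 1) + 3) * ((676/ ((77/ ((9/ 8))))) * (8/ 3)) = -1838886972/ 184877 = -9946.54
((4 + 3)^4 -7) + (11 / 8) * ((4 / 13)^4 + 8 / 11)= 68403947 / 28561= 2395.01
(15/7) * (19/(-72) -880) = -316895/168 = -1886.28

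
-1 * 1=-1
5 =5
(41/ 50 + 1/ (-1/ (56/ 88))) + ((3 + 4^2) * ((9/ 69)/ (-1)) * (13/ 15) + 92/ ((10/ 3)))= 324293/ 12650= 25.64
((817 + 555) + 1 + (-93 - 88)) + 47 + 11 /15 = 18596 /15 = 1239.73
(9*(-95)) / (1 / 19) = -16245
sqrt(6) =2.45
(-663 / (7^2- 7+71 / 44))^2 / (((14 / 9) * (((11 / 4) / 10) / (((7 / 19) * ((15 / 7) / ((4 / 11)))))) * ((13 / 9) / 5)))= 1988407278000 / 489780613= 4059.79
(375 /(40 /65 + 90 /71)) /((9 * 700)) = 4615 /145992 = 0.03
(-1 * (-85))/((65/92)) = 1564/13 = 120.31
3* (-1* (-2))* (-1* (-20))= 120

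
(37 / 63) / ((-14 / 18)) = -37 / 49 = -0.76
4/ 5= 0.80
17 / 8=2.12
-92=-92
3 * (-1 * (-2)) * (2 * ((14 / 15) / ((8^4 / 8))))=7 / 320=0.02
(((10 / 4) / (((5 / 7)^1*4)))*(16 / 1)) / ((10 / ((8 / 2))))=28 / 5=5.60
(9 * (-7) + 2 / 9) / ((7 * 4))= -2.24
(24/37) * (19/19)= 24/37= 0.65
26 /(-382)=-13 /191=-0.07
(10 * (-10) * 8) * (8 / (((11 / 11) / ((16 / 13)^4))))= -419430400 / 28561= -14685.42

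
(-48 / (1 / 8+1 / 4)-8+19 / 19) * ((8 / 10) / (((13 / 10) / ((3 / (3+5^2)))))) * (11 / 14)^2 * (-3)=147015 / 8918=16.49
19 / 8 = 2.38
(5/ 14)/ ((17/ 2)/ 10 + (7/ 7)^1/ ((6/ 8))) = 150/ 917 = 0.16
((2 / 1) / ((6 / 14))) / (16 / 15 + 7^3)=70 / 5161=0.01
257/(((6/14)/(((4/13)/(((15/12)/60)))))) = 115136/13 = 8856.62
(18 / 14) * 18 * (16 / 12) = 216 / 7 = 30.86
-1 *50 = -50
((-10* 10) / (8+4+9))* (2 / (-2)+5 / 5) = 0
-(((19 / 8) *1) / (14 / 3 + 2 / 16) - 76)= 8683 / 115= 75.50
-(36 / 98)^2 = -324 / 2401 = -0.13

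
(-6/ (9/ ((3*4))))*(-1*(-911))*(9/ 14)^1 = -4685.14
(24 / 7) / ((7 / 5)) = 120 / 49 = 2.45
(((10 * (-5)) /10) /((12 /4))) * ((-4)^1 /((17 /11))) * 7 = 1540 /51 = 30.20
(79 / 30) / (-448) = -79 / 13440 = -0.01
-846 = -846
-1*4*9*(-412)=14832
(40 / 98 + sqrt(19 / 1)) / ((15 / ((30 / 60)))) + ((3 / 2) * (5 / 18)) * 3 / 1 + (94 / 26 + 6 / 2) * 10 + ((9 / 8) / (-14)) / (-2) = sqrt(19) / 30 + 4125169 / 61152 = 67.60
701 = 701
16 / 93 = 0.17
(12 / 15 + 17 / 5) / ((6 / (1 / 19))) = 7 / 190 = 0.04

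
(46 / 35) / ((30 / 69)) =529 / 175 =3.02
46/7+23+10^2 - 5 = 872/7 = 124.57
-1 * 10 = -10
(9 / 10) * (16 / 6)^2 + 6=62 / 5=12.40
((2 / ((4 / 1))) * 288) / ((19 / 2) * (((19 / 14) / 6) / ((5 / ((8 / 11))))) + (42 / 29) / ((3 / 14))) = 4823280 / 236849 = 20.36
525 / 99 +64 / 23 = 6137 / 759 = 8.09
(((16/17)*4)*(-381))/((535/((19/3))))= -154432/9095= -16.98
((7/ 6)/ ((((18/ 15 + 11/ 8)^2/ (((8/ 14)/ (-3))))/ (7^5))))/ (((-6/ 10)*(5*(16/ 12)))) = 13445600/ 95481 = 140.82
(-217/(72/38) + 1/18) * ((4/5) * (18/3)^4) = -593424/5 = -118684.80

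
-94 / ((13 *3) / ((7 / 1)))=-658 / 39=-16.87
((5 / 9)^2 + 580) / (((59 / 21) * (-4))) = -329035 / 6372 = -51.64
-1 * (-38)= 38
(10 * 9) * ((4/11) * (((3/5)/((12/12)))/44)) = 54/121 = 0.45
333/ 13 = 25.62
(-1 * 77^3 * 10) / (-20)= 456533 / 2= 228266.50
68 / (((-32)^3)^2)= 17 / 268435456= 0.00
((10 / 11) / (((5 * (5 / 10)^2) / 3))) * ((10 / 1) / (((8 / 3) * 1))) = 8.18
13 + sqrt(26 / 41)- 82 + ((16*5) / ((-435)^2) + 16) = -2005769 / 37845 + sqrt(1066) / 41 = -52.20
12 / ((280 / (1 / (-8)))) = -3 / 560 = -0.01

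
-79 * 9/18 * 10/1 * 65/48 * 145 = -3722875/48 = -77559.90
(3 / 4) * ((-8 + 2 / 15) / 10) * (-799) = 47141 / 100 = 471.41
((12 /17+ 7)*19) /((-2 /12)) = -14934 /17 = -878.47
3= 3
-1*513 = -513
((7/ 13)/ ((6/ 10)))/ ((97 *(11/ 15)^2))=0.02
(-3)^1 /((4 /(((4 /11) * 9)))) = -27 /11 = -2.45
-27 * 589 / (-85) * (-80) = -254448 / 17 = -14967.53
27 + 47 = 74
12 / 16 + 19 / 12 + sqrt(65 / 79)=sqrt(5135) / 79 + 7 / 3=3.24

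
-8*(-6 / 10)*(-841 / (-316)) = 5046 / 395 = 12.77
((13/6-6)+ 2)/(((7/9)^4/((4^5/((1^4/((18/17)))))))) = -221709312/40817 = -5431.79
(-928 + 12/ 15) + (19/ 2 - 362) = -12797/ 10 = -1279.70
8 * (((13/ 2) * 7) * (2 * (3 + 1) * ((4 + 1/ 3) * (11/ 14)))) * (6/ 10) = 5948.80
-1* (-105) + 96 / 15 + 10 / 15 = 1681 / 15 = 112.07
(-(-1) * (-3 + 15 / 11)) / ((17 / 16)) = -288 / 187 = -1.54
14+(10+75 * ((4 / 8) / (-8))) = 309 / 16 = 19.31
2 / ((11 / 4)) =8 / 11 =0.73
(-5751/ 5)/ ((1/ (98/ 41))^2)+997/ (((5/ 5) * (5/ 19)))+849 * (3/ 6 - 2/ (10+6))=-165707833/ 67240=-2464.42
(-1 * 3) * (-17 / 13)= 51 / 13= 3.92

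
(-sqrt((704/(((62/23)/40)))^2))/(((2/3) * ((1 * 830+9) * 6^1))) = -3.11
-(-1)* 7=7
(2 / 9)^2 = 4 / 81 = 0.05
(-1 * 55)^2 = 3025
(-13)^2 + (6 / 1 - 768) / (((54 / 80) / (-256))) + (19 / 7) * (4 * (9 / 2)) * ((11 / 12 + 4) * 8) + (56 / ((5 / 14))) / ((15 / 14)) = 458691371 / 1575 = 291232.62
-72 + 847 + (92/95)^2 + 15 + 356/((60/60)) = 1146.94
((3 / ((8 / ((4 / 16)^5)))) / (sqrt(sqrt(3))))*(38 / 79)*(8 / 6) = 0.00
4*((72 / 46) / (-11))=-0.57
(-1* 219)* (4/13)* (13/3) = -292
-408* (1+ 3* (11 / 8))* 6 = -12546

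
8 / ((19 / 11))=88 / 19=4.63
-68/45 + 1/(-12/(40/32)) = -1163/720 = -1.62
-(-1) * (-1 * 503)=-503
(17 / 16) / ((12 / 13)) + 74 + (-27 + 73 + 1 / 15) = 116369 / 960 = 121.22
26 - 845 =-819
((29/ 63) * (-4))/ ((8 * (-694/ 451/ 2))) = 13079/ 43722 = 0.30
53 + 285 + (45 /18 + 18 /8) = 342.75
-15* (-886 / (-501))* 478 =-2117540 / 167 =-12679.88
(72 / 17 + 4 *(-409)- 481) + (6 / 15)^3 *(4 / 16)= -4489591 / 2125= -2112.75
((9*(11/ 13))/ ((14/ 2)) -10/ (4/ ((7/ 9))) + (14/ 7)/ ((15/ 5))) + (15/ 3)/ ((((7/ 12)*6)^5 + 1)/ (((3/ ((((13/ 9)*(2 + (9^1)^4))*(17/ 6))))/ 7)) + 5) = -5907811277881/ 31115763988218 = -0.19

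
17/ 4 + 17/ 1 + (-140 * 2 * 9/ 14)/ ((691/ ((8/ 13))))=757795/ 35932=21.09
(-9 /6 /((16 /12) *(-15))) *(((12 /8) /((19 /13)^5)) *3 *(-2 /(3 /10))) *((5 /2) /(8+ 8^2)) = -1856465 /158470336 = -0.01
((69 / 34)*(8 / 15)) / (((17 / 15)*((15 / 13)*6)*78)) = 23 / 13005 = 0.00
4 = 4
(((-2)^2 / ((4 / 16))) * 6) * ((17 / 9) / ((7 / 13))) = 7072 / 21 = 336.76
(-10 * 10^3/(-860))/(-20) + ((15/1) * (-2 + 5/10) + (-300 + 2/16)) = -111097/344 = -322.96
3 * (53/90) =53/30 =1.77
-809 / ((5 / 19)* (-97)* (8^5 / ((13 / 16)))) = 199823 / 254279680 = 0.00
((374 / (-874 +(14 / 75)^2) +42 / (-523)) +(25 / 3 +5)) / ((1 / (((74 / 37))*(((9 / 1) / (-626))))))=-0.37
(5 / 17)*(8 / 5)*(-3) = -24 / 17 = -1.41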